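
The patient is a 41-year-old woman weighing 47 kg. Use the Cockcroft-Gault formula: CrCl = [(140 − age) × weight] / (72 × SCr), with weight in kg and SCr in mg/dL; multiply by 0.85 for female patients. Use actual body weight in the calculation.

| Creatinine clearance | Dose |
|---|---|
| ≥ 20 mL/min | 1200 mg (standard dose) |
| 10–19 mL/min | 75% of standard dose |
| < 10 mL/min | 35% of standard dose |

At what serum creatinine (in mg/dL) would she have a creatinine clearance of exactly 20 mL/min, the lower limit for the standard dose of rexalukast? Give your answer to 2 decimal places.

Standard dose requires CrCl ≥ 20 mL/min.
Set (140 − 41) × 47 × 0.85 / (72 × SCr) = 20
SCr = (140 − 41) × 47 × 0.85 / (72 × 20) = 2.747 mg/dL

2.75 mg/dL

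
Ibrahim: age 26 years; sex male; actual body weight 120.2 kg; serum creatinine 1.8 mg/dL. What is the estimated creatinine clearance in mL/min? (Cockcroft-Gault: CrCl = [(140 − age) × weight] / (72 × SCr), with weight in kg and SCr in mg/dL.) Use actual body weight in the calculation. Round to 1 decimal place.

105.7 mL/min

CrCl = (140 − 26) × 120.2 / (72 × 1.8) = 13702.8 / 129.60 ≈ 105.7 mL/min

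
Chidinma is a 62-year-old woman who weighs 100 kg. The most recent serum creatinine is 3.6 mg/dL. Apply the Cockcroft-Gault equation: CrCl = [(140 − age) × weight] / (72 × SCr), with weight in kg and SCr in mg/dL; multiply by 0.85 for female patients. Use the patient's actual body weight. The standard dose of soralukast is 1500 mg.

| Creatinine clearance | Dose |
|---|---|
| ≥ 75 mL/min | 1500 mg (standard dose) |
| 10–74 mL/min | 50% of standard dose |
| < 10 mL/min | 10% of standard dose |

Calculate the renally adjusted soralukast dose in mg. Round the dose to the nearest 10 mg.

750 mg

CrCl = (140 − 62) × 100 / (72 × 3.6) × 0.85 = 7800.0 / 259.20 × 0.85 ≈ 25.6 mL/min
CrCl ≈ 26 mL/min → bracket 10–74 mL/min.
50% of 1500 mg = 750 mg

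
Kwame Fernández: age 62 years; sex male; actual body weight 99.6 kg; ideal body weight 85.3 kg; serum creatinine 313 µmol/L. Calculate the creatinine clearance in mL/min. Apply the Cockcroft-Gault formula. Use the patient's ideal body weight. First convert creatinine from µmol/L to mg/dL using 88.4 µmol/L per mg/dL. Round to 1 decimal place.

SCr = 313 / 88.4 = 3.541 mg/dL
CrCl = (140 − 62) × 85.3 / (72 × 3.541) = 6653.4 / 254.95 ≈ 26.1 mL/min

26.1 mL/min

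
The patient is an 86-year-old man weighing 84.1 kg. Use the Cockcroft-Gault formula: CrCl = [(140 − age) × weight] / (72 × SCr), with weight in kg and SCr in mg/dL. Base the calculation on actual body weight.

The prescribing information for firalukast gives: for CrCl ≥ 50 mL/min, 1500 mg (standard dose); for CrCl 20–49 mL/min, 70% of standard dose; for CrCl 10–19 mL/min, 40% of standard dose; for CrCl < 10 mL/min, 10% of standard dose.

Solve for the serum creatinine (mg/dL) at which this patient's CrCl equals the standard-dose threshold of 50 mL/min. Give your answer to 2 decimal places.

1.26 mg/dL

Standard dose requires CrCl ≥ 50 mL/min.
Set (140 − 86) × 84.1 / (72 × SCr) = 50
SCr = (140 − 86) × 84.1 / (72 × 50) = 1.261 mg/dL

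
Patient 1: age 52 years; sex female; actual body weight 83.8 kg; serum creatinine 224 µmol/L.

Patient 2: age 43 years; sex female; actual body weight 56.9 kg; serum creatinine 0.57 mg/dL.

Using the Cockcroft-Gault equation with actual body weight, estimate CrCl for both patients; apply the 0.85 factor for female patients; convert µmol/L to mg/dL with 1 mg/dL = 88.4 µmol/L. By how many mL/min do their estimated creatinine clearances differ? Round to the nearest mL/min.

80 mL/min

Patient 1: SCr = 224 / 88.4 = 2.534 mg/dL
Patient 1: CrCl = (140 − 52) × 83.8 / (72 × 2.534) × 0.85 = 7374.4 / 182.45 × 0.85 ≈ 34.4 mL/min
Patient 2: CrCl = (140 − 43) × 56.9 / (72 × 0.57) × 0.85 = 5519.3 / 41.04 × 0.85 ≈ 114.3 mL/min
|34.4 − 114.3| = 79.9 mL/min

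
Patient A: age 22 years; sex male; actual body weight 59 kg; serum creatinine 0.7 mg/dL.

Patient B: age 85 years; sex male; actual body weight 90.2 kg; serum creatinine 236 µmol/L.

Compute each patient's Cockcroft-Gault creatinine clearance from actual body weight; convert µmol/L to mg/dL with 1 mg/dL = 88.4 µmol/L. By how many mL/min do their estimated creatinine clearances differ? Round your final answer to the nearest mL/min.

112 mL/min

Patient A: CrCl = (140 − 22) × 59 / (72 × 0.7) = 6962.0 / 50.40 ≈ 138.1 mL/min
Patient B: SCr = 236 / 88.4 = 2.67 mg/dL
Patient B: CrCl = (140 − 85) × 90.2 / (72 × 2.67) = 4961.0 / 192.24 ≈ 25.8 mL/min
|138.1 − 25.8| = 112.3 mL/min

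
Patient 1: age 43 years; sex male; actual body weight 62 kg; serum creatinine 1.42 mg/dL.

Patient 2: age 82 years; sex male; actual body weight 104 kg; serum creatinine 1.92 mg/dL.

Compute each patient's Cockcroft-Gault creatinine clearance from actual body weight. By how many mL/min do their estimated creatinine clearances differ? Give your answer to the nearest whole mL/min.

15 mL/min

Patient 1: CrCl = (140 − 43) × 62 / (72 × 1.42) = 6014.0 / 102.24 ≈ 58.8 mL/min
Patient 2: CrCl = (140 − 82) × 104 / (72 × 1.92) = 6032.0 / 138.24 ≈ 43.6 mL/min
|58.8 − 43.6| = 15.2 mL/min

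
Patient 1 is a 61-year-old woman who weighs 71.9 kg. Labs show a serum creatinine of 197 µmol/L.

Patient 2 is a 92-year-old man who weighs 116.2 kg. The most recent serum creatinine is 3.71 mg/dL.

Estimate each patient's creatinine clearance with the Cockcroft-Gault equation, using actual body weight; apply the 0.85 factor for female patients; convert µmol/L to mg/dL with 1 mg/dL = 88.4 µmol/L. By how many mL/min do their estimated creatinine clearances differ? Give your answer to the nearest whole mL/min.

Patient 1: SCr = 197 / 88.4 = 2.229 mg/dL
Patient 1: CrCl = (140 − 61) × 71.9 / (72 × 2.229) × 0.85 = 5680.1 / 160.49 × 0.85 ≈ 30.1 mL/min
Patient 2: CrCl = (140 − 92) × 116.2 / (72 × 3.71) = 5577.6 / 267.12 ≈ 20.9 mL/min
|30.1 − 20.9| = 9.2 mL/min

9 mL/min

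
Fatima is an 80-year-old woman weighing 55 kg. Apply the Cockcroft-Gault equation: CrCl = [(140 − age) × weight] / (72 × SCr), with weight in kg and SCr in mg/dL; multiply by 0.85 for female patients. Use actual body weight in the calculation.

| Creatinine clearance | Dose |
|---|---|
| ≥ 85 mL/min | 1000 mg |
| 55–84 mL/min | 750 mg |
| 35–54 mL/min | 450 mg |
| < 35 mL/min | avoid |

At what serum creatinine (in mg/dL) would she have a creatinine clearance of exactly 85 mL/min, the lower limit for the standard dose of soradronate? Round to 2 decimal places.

0.46 mg/dL

Standard dose requires CrCl ≥ 85 mL/min.
Set (140 − 80) × 55 × 0.85 / (72 × SCr) = 85
SCr = (140 − 80) × 55 × 0.85 / (72 × 85) = 0.458 mg/dL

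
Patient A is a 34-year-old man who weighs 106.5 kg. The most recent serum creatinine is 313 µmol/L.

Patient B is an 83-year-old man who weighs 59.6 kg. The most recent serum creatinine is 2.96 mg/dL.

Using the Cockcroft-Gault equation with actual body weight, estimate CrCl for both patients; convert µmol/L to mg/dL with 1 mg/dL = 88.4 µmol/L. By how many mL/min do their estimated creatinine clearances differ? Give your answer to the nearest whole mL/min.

Patient A: SCr = 313 / 88.4 = 3.541 mg/dL
Patient A: CrCl = (140 − 34) × 106.5 / (72 × 3.541) = 11289.0 / 254.95 ≈ 44.3 mL/min
Patient B: CrCl = (140 − 83) × 59.6 / (72 × 2.96) = 3397.2 / 213.12 ≈ 15.9 mL/min
|44.3 − 15.9| = 28.4 mL/min

28 mL/min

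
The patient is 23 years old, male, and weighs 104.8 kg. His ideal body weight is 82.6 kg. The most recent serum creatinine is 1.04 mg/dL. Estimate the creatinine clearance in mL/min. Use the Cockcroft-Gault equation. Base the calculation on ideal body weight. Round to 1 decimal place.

CrCl = (140 − 23) × 82.6 / (72 × 1.04) = 9664.2 / 74.88 ≈ 129.1 mL/min

129.1 mL/min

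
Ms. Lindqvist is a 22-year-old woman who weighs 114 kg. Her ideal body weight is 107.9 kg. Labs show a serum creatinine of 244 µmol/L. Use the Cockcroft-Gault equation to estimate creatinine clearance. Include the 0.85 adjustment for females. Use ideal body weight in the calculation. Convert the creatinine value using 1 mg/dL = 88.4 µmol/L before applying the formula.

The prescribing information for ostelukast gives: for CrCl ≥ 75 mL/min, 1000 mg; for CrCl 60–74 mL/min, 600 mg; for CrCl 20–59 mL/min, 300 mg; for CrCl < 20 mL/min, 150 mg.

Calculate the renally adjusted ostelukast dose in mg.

SCr = 244 / 88.4 = 2.76 mg/dL
CrCl = (140 − 22) × 107.9 / (72 × 2.76) × 0.85 = 12732.2 / 198.72 × 0.85 ≈ 54.5 mL/min
CrCl ≈ 54 mL/min → bracket 20–59 mL/min.
Dose for this bracket: 300 mg.

300 mg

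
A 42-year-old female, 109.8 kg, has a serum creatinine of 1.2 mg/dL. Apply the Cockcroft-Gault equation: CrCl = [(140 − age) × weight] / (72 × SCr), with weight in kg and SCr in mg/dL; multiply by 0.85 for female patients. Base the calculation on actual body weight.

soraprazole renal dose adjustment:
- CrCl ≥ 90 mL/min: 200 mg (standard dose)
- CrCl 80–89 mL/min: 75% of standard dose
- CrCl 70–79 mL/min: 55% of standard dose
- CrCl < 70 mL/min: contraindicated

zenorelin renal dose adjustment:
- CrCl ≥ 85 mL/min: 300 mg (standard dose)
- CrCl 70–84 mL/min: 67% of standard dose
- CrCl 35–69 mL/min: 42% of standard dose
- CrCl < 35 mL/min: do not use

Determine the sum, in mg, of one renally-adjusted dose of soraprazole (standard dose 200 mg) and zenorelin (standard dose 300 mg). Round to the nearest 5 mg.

500 mg

CrCl = (140 − 42) × 109.8 / (72 × 1.2) × 0.85 = 10760.4 / 86.40 × 0.85 ≈ 105.9 mL/min
CrCl ≈ 106 mL/min.
soraprazole: ≥ 90 mL/min → 100% of 200 mg = 200 mg.
zenorelin: ≥ 85 mL/min → 100% of 300 mg = 300 mg.
Total = 200 + 300 = 500 mg.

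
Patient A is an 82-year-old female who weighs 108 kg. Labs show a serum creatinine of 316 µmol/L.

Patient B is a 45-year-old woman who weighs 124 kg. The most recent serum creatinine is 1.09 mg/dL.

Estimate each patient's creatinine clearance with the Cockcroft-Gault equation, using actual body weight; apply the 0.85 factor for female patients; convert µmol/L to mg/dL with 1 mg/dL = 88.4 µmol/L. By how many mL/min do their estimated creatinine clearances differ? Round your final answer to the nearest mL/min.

Patient A: SCr = 316 / 88.4 = 3.575 mg/dL
Patient A: CrCl = (140 − 82) × 108 / (72 × 3.575) × 0.85 = 6264.0 / 257.40 × 0.85 ≈ 20.7 mL/min
Patient B: CrCl = (140 − 45) × 124 / (72 × 1.09) × 0.85 = 11780.0 / 78.48 × 0.85 ≈ 127.6 mL/min
|20.7 − 127.6| = 106.9 mL/min

107 mL/min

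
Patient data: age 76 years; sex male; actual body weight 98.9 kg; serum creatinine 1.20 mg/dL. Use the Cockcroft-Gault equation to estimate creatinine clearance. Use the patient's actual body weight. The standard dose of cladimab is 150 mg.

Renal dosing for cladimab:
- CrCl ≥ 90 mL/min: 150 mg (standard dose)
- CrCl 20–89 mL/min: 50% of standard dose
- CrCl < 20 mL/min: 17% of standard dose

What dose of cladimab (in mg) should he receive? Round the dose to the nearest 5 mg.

75 mg

CrCl = (140 − 76) × 98.9 / (72 × 1.2) = 6329.6 / 86.40 ≈ 73.3 mL/min
CrCl ≈ 73 mL/min → bracket 20–89 mL/min.
50% of 150 mg = 75 mg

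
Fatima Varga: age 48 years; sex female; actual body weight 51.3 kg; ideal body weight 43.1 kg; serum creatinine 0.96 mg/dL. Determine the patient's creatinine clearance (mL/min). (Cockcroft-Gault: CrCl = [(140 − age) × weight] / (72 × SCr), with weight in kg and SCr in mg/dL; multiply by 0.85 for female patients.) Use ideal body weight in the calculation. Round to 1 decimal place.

48.8 mL/min

CrCl = (140 − 48) × 43.1 / (72 × 0.96) × 0.85 = 3965.2 / 69.12 × 0.85 ≈ 48.8 mL/min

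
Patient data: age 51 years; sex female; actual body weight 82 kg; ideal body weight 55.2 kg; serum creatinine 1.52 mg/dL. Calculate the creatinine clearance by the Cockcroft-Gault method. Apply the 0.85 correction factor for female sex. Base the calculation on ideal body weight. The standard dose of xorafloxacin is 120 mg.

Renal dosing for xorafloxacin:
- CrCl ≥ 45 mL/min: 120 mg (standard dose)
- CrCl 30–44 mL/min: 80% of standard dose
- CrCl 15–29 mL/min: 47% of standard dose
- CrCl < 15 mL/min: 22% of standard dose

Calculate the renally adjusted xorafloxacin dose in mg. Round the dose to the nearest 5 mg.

95 mg

CrCl = (140 − 51) × 55.2 / (72 × 1.52) × 0.85 = 4912.8 / 109.44 × 0.85 ≈ 38.2 mL/min
CrCl ≈ 38 mL/min → bracket 30–44 mL/min.
80% of 120 mg = 96 mg → 95 mg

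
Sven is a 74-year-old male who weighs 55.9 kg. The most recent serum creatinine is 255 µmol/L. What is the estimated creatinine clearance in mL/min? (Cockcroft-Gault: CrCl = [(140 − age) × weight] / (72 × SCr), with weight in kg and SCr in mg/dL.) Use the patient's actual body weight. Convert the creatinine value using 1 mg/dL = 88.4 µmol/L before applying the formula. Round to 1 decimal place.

17.8 mL/min

SCr = 255 / 88.4 = 2.885 mg/dL
CrCl = (140 − 74) × 55.9 / (72 × 2.885) = 3689.4 / 207.72 ≈ 17.8 mL/min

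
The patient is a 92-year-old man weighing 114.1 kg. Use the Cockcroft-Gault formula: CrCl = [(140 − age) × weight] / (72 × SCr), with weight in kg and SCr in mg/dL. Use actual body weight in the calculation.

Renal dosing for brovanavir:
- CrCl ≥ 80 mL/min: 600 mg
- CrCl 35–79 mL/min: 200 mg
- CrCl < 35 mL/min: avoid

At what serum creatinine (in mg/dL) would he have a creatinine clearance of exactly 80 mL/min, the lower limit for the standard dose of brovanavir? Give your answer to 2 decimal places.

Standard dose requires CrCl ≥ 80 mL/min.
Set (140 − 92) × 114.1 / (72 × SCr) = 80
SCr = (140 − 92) × 114.1 / (72 × 80) = 0.951 mg/dL

0.95 mg/dL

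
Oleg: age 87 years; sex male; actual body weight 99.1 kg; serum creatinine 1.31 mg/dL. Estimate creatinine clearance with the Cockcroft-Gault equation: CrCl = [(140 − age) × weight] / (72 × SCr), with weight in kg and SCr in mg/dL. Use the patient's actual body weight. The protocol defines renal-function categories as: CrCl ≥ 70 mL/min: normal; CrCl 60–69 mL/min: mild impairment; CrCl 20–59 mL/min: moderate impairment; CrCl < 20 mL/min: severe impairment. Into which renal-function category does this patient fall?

CrCl = (140 − 87) × 99.1 / (72 × 1.31) = 5252.3 / 94.32 ≈ 55.7 mL/min
56 mL/min falls in the 'moderate impairment' range.

moderate impairment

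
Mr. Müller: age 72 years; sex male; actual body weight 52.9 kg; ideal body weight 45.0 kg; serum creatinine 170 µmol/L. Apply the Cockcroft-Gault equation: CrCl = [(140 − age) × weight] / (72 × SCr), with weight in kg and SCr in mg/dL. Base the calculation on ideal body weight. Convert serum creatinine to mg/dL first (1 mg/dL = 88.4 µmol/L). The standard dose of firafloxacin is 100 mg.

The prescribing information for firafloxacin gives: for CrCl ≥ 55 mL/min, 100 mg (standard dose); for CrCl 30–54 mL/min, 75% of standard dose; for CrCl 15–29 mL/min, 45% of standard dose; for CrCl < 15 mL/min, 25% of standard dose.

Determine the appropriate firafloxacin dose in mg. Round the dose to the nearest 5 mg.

45 mg

SCr = 170 / 88.4 = 1.923 mg/dL
CrCl = (140 − 72) × 45 / (72 × 1.923) = 3060.0 / 138.46 ≈ 22.1 mL/min
CrCl ≈ 22 mL/min → bracket 15–29 mL/min.
45% of 100 mg = 45 mg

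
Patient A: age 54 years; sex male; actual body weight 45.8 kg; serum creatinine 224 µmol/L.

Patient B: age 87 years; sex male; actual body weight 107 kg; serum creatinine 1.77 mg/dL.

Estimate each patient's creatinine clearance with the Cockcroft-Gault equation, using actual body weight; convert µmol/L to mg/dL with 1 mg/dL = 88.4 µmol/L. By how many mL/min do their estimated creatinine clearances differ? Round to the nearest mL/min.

23 mL/min

Patient A: SCr = 224 / 88.4 = 2.534 mg/dL
Patient A: CrCl = (140 − 54) × 45.8 / (72 × 2.534) = 3938.8 / 182.45 ≈ 21.6 mL/min
Patient B: CrCl = (140 − 87) × 107 / (72 × 1.77) = 5671.0 / 127.44 ≈ 44.5 mL/min
|21.6 − 44.5| = 22.9 mL/min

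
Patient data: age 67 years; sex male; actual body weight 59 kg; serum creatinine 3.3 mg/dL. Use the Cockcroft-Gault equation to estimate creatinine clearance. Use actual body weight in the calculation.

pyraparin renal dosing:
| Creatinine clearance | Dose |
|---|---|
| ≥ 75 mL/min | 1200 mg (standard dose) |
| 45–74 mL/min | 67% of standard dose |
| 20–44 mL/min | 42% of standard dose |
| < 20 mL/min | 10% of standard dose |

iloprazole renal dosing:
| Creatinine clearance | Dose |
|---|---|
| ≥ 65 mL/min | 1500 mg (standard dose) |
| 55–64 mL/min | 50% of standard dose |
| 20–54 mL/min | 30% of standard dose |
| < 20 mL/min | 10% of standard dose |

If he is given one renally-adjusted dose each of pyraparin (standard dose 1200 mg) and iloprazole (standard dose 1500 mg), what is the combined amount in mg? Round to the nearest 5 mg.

270 mg

CrCl = (140 − 67) × 59 / (72 × 3.3) = 4307.0 / 237.60 ≈ 18.1 mL/min
CrCl ≈ 18 mL/min.
pyraparin: < 20 mL/min → 10% of 1200 mg = 120 mg.
iloprazole: < 20 mL/min → 10% of 1500 mg = 150 mg.
Total = 120 + 150 = 270 mg.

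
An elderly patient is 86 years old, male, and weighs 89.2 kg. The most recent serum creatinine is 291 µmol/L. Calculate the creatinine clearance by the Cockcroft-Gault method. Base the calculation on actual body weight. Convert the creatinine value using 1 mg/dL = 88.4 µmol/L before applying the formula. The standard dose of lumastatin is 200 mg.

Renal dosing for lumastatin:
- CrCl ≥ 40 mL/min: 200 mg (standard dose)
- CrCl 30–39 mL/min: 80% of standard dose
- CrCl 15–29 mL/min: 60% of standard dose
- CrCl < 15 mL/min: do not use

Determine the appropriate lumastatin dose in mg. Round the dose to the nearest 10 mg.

SCr = 291 / 88.4 = 3.292 mg/dL
CrCl = (140 − 86) × 89.2 / (72 × 3.292) = 4816.8 / 237.02 ≈ 20.3 mL/min
CrCl ≈ 20 mL/min → bracket 15–29 mL/min.
60% of 200 mg = 120 mg

120 mg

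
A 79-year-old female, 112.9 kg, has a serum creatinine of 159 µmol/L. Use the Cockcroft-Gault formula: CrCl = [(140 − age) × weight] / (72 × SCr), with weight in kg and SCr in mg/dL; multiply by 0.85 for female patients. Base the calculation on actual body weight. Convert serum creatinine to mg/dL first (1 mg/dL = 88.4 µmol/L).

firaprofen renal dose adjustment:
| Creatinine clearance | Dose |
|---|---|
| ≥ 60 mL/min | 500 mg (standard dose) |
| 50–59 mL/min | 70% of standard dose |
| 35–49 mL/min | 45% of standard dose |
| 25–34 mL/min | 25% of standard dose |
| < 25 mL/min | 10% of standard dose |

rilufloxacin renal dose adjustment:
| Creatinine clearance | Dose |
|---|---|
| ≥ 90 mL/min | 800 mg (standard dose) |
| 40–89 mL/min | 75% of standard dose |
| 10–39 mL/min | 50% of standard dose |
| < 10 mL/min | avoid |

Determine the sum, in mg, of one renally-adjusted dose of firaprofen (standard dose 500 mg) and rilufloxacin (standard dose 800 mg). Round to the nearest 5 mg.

SCr = 159 / 88.4 = 1.799 mg/dL
CrCl = (140 − 79) × 112.9 / (72 × 1.799) × 0.85 = 6886.9 / 129.53 × 0.85 ≈ 45.2 mL/min
CrCl ≈ 45 mL/min.
firaprofen: 35–49 mL/min → 45% of 500 mg = 225 mg.
rilufloxacin: 40–89 mL/min → 75% of 800 mg = 600 mg.
Total = 225 + 600 = 825 mg.

825 mg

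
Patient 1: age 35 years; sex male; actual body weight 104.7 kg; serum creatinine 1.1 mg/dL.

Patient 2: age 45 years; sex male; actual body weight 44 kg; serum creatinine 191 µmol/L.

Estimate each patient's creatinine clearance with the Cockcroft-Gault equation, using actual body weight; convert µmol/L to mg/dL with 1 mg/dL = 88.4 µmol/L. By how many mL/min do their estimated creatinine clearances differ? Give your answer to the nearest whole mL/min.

Patient 1: CrCl = (140 − 35) × 104.7 / (72 × 1.1) = 10993.5 / 79.20 ≈ 138.8 mL/min
Patient 2: SCr = 191 / 88.4 = 2.161 mg/dL
Patient 2: CrCl = (140 − 45) × 44 / (72 × 2.161) = 4180.0 / 155.59 ≈ 26.9 mL/min
|138.8 − 26.9| = 111.9 mL/min

112 mL/min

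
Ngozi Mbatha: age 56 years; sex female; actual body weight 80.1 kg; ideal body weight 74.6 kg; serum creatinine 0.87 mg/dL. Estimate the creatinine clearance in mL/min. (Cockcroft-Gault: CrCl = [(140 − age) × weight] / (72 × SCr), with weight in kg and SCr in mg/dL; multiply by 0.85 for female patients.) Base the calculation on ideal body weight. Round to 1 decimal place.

CrCl = (140 − 56) × 74.6 / (72 × 0.87) × 0.85 = 6266.4 / 62.64 × 0.85 ≈ 85.0 mL/min

85.0 mL/min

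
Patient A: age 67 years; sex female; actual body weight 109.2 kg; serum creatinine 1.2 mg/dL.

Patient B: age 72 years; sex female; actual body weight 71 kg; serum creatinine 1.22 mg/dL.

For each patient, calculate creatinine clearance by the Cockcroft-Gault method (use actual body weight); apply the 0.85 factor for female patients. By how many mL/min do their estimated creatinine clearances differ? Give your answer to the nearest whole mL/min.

Patient A: CrCl = (140 − 67) × 109.2 / (72 × 1.2) × 0.85 = 7971.6 / 86.40 × 0.85 ≈ 78.4 mL/min
Patient B: CrCl = (140 − 72) × 71 / (72 × 1.22) × 0.85 = 4828.0 / 87.84 × 0.85 ≈ 46.7 mL/min
|78.4 − 46.7| = 31.7 mL/min

32 mL/min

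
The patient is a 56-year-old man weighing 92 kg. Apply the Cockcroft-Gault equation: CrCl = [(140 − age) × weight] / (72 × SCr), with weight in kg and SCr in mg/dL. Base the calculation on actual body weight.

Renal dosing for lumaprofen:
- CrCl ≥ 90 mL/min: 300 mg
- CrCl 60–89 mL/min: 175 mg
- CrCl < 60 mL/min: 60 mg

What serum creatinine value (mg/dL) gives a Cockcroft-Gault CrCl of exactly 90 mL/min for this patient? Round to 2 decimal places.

Standard dose requires CrCl ≥ 90 mL/min.
Set (140 − 56) × 92 / (72 × SCr) = 90
SCr = (140 − 56) × 92 / (72 × 90) = 1.193 mg/dL

1.19 mg/dL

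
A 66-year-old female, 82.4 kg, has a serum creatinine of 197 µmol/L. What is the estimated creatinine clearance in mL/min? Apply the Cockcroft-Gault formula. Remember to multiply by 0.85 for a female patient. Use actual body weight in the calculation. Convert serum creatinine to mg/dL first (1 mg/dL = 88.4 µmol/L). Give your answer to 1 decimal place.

32.3 mL/min

SCr = 197 / 88.4 = 2.229 mg/dL
CrCl = (140 − 66) × 82.4 / (72 × 2.229) × 0.85 = 6097.6 / 160.49 × 0.85 ≈ 32.3 mL/min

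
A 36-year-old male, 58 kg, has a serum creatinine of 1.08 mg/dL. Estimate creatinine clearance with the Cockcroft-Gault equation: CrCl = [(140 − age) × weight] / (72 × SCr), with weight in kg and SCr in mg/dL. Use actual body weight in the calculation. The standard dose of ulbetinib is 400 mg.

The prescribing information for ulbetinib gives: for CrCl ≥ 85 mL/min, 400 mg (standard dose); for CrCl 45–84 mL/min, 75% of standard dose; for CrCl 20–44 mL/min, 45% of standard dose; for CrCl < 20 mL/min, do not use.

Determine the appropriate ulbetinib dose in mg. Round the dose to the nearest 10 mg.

CrCl = (140 − 36) × 58 / (72 × 1.08) = 6032.0 / 77.76 ≈ 77.6 mL/min
CrCl ≈ 78 mL/min → bracket 45–84 mL/min.
75% of 400 mg = 300 mg

300 mg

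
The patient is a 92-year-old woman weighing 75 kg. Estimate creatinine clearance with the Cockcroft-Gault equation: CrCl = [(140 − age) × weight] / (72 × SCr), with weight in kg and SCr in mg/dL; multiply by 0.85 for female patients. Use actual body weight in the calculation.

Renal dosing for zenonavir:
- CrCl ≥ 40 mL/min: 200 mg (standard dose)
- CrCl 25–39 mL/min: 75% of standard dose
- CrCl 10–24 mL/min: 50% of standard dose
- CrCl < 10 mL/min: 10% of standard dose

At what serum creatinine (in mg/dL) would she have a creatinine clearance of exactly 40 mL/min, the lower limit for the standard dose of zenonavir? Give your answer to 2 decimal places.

1.06 mg/dL

Standard dose requires CrCl ≥ 40 mL/min.
Set (140 − 92) × 75 × 0.85 / (72 × SCr) = 40
SCr = (140 − 92) × 75 × 0.85 / (72 × 40) = 1.062 mg/dL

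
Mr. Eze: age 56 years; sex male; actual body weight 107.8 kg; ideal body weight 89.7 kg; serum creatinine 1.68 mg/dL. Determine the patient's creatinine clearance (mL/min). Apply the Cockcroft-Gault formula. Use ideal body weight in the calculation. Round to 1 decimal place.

62.3 mL/min

CrCl = (140 − 56) × 89.7 / (72 × 1.68) = 7534.8 / 120.96 ≈ 62.3 mL/min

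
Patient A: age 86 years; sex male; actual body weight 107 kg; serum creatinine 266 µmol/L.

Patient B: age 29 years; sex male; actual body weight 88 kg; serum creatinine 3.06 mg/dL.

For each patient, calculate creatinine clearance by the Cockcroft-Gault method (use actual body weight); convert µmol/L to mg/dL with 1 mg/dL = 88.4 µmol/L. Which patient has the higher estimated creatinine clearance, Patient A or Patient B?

Patient A: SCr = 266 / 88.4 = 3.009 mg/dL
Patient A: CrCl = (140 − 86) × 107 / (72 × 3.009) = 5778.0 / 216.65 ≈ 26.7 mL/min
Patient B: CrCl = (140 − 29) × 88 / (72 × 3.06) = 9768.0 / 220.32 ≈ 44.3 mL/min
26.7 vs 44.3 mL/min → Patient B is higher.

Patient B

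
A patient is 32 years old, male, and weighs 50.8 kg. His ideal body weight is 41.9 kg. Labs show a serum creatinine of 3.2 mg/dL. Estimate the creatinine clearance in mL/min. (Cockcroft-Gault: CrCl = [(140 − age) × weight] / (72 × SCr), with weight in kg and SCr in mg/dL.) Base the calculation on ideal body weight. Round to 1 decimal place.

CrCl = (140 − 32) × 41.9 / (72 × 3.2) = 4525.2 / 230.40 ≈ 19.6 mL/min

19.6 mL/min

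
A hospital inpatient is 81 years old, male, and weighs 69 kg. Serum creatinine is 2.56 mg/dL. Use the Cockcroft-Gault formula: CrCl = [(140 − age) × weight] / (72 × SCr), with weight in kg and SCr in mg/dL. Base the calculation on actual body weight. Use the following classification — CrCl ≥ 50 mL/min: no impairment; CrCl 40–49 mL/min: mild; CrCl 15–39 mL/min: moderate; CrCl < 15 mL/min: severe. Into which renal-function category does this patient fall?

moderate

CrCl = (140 − 81) × 69 / (72 × 2.56) = 4071.0 / 184.32 ≈ 22.1 mL/min
22 mL/min falls in the 'moderate' range.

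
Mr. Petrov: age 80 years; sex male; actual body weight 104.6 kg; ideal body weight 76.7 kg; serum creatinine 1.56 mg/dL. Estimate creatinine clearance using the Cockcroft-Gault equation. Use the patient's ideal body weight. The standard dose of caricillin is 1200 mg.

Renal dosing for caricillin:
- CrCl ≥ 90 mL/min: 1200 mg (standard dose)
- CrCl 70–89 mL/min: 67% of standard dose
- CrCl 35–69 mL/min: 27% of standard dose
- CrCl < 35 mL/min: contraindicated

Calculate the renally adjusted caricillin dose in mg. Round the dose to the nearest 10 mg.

CrCl = (140 − 80) × 76.7 / (72 × 1.56) = 4602.0 / 112.32 ≈ 41.0 mL/min
CrCl ≈ 41 mL/min → bracket 35–69 mL/min.
27% of 1200 mg = 324 mg → 320 mg

320 mg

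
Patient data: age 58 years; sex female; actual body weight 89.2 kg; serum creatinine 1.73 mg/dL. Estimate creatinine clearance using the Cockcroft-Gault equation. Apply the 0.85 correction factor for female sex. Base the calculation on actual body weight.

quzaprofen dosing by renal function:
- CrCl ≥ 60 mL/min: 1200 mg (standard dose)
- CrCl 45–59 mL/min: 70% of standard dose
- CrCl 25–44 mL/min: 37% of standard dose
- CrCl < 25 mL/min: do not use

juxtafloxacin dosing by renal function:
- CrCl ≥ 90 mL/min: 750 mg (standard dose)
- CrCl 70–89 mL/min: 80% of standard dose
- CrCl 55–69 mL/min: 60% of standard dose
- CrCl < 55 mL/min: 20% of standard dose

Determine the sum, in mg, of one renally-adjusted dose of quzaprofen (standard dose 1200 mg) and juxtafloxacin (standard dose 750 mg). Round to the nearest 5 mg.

CrCl = (140 − 58) × 89.2 / (72 × 1.73) × 0.85 = 7314.4 / 124.56 × 0.85 ≈ 49.9 mL/min
CrCl ≈ 50 mL/min.
quzaprofen: 45–59 mL/min → 70% of 1200 mg = 840 mg.
juxtafloxacin: < 55 mL/min → 20% of 750 mg = 150 mg.
Total = 840 + 150 = 990 mg.

990 mg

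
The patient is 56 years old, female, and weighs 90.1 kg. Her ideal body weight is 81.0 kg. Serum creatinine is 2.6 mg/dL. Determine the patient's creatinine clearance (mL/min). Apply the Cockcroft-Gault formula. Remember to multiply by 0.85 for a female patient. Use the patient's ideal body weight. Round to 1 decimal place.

30.9 mL/min

CrCl = (140 − 56) × 81 / (72 × 2.6) × 0.85 = 6804.0 / 187.20 × 0.85 ≈ 30.9 mL/min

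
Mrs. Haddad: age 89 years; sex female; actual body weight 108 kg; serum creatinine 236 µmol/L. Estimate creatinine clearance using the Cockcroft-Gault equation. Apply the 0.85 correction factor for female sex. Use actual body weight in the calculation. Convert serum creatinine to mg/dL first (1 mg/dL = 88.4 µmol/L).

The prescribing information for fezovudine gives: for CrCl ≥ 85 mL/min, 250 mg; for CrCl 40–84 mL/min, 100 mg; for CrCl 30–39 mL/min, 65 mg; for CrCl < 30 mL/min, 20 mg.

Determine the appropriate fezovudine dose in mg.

SCr = 236 / 88.4 = 2.67 mg/dL
CrCl = (140 − 89) × 108 / (72 × 2.67) × 0.85 = 5508.0 / 192.24 × 0.85 ≈ 24.4 mL/min
CrCl ≈ 24 mL/min → bracket < 30 mL/min.
Dose for this bracket: 20 mg.

20 mg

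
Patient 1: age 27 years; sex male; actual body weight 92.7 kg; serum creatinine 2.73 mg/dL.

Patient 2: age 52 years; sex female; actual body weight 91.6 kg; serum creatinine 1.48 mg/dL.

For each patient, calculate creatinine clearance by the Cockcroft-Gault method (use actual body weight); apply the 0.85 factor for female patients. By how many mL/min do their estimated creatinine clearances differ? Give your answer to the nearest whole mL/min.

Patient 1: CrCl = (140 − 27) × 92.7 / (72 × 2.73) = 10475.1 / 196.56 ≈ 53.3 mL/min
Patient 2: CrCl = (140 − 52) × 91.6 / (72 × 1.48) × 0.85 = 8060.8 / 106.56 × 0.85 ≈ 64.3 mL/min
|53.3 − 64.3| = 11.0 mL/min

11 mL/min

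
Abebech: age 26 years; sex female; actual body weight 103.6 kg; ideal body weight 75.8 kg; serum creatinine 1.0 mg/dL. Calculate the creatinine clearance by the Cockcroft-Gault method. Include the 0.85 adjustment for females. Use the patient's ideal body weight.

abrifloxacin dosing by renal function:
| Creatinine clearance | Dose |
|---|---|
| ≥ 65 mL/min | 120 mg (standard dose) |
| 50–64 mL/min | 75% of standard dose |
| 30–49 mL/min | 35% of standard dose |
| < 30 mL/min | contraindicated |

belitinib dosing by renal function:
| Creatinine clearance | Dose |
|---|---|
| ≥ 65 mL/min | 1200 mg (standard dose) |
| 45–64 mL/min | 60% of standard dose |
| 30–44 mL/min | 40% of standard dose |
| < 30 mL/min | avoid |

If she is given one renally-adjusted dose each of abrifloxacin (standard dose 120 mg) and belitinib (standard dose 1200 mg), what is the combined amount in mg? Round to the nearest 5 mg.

1320 mg

CrCl = (140 − 26) × 75.8 / (72 × 1) × 0.85 = 8641.2 / 72.00 × 0.85 ≈ 102.0 mL/min
CrCl ≈ 102 mL/min.
abrifloxacin: ≥ 65 mL/min → 100% of 120 mg = 120 mg.
belitinib: ≥ 65 mL/min → 100% of 1200 mg = 1200 mg.
Total = 120 + 1200 = 1320 mg.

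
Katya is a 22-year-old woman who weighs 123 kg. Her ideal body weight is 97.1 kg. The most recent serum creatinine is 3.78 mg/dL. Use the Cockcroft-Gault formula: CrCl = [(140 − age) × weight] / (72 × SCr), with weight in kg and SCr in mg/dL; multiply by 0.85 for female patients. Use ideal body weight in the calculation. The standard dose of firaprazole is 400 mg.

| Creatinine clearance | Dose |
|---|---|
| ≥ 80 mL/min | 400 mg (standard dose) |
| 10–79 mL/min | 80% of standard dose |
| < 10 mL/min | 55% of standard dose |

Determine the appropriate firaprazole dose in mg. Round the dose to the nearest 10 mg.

CrCl = (140 − 22) × 97.1 / (72 × 3.78) × 0.85 = 11457.8 / 272.16 × 0.85 ≈ 35.8 mL/min
CrCl ≈ 36 mL/min → bracket 10–79 mL/min.
80% of 400 mg = 320 mg

320 mg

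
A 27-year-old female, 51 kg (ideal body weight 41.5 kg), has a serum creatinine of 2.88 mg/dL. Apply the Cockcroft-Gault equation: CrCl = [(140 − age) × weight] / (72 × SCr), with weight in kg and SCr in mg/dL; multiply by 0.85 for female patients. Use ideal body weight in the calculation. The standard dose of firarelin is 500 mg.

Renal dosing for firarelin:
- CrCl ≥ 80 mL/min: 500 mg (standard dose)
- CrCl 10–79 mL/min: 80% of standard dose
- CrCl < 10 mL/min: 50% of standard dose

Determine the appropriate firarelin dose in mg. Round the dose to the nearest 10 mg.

CrCl = (140 − 27) × 41.5 / (72 × 2.88) × 0.85 = 4689.5 / 207.36 × 0.85 ≈ 19.2 mL/min
CrCl ≈ 19 mL/min → bracket 10–79 mL/min.
80% of 500 mg = 400 mg

400 mg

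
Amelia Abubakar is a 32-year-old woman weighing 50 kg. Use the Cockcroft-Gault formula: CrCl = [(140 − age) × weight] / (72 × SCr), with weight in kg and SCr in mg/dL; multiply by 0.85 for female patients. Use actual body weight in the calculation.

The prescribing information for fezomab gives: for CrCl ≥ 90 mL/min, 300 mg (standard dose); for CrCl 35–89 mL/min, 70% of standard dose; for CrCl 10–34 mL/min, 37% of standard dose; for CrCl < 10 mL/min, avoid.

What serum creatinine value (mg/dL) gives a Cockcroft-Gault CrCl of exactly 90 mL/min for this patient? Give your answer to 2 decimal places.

0.71 mg/dL

Standard dose requires CrCl ≥ 90 mL/min.
Set (140 − 32) × 50 × 0.85 / (72 × SCr) = 90
SCr = (140 − 32) × 50 × 0.85 / (72 × 90) = 0.708 mg/dL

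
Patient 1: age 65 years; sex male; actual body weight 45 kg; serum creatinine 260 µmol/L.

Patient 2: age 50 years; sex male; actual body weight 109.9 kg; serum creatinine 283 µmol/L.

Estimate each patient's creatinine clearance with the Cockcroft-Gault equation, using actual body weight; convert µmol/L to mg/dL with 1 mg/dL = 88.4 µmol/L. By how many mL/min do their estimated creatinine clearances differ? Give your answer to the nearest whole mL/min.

Patient 1: SCr = 260 / 88.4 = 2.941 mg/dL
Patient 1: CrCl = (140 − 65) × 45 / (72 × 2.941) = 3375.0 / 211.75 ≈ 15.9 mL/min
Patient 2: SCr = 283 / 88.4 = 3.201 mg/dL
Patient 2: CrCl = (140 − 50) × 109.9 / (72 × 3.201) = 9891.0 / 230.47 ≈ 42.9 mL/min
|15.9 − 42.9| = 27.0 mL/min

27 mL/min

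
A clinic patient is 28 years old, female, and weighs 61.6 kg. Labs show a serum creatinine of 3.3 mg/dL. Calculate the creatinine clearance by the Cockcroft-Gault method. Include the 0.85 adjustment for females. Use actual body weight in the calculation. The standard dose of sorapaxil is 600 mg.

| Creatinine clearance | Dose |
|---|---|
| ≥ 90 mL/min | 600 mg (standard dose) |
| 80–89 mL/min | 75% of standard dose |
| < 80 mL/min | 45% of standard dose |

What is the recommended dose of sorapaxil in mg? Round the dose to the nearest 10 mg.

270 mg

CrCl = (140 − 28) × 61.6 / (72 × 3.3) × 0.85 = 6899.2 / 237.60 × 0.85 ≈ 24.7 mL/min
CrCl ≈ 25 mL/min → bracket < 80 mL/min.
45% of 600 mg = 270 mg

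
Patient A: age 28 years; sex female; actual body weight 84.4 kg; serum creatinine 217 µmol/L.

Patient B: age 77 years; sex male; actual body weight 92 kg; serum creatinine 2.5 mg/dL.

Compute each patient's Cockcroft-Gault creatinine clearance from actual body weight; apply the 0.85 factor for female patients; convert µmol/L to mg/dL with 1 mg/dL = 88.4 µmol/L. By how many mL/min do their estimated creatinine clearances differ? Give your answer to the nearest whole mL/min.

Patient A: SCr = 217 / 88.4 = 2.455 mg/dL
Patient A: CrCl = (140 − 28) × 84.4 / (72 × 2.455) × 0.85 = 9452.8 / 176.76 × 0.85 ≈ 45.5 mL/min
Patient B: CrCl = (140 − 77) × 92 / (72 × 2.5) = 5796.0 / 180.00 ≈ 32.2 mL/min
|45.5 − 32.2| = 13.3 mL/min

13 mL/min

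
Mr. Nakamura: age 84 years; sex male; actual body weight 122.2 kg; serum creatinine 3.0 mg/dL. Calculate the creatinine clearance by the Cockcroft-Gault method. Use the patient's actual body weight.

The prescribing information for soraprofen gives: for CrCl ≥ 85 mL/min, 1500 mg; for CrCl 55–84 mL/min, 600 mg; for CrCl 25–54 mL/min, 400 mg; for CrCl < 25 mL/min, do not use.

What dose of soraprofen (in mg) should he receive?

CrCl = (140 − 84) × 122.2 / (72 × 3) = 6843.2 / 216.00 ≈ 31.7 mL/min
CrCl ≈ 32 mL/min → bracket 25–54 mL/min.
Dose for this bracket: 400 mg.

400 mg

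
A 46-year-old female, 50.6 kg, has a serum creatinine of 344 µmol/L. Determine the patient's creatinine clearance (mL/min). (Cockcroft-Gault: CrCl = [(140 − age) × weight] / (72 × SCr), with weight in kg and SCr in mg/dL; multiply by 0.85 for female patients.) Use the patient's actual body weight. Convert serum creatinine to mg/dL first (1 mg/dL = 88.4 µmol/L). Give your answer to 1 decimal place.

SCr = 344 / 88.4 = 3.891 mg/dL
CrCl = (140 − 46) × 50.6 / (72 × 3.891) × 0.85 = 4756.4 / 280.15 × 0.85 ≈ 14.4 mL/min

14.4 mL/min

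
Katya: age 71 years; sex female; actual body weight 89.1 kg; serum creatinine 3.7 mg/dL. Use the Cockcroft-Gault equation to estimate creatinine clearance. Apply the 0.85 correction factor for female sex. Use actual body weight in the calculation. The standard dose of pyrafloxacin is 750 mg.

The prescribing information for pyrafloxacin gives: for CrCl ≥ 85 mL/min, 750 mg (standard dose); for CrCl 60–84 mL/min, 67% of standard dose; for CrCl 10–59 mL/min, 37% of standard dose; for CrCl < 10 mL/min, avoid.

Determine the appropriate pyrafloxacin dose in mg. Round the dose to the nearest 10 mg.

280 mg

CrCl = (140 − 71) × 89.1 / (72 × 3.7) × 0.85 = 6147.9 / 266.40 × 0.85 ≈ 19.6 mL/min
CrCl ≈ 20 mL/min → bracket 10–59 mL/min.
37% of 750 mg = 277.5 mg → 280 mg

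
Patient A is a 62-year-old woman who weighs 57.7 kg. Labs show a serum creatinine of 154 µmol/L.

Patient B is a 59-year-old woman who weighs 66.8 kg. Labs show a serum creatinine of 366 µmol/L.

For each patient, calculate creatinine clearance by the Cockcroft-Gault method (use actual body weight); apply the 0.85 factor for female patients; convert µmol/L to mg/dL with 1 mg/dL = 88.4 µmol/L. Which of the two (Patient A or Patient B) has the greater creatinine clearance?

Patient A: SCr = 154 / 88.4 = 1.742 mg/dL
Patient A: CrCl = (140 − 62) × 57.7 / (72 × 1.742) × 0.85 = 4500.6 / 125.42 × 0.85 ≈ 30.5 mL/min
Patient B: SCr = 366 / 88.4 = 4.14 mg/dL
Patient B: CrCl = (140 − 59) × 66.8 / (72 × 4.14) × 0.85 = 5410.8 / 298.08 × 0.85 ≈ 15.4 mL/min
30.5 vs 15.4 mL/min → Patient A is higher.

Patient A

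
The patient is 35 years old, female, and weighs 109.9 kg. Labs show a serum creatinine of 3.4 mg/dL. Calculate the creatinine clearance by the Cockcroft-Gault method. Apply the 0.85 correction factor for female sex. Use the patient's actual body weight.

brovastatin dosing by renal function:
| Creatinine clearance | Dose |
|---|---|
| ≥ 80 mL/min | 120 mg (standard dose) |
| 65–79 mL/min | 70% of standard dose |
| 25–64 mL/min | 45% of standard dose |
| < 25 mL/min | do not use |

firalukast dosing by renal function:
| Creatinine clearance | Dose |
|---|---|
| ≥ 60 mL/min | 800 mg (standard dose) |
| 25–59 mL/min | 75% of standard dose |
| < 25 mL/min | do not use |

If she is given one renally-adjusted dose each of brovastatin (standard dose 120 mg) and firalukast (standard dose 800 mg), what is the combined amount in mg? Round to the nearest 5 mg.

CrCl = (140 − 35) × 109.9 / (72 × 3.4) × 0.85 = 11539.5 / 244.80 × 0.85 ≈ 40.1 mL/min
CrCl ≈ 40 mL/min.
brovastatin: 25–64 mL/min → 45% of 120 mg = 54 mg.
firalukast: 25–59 mL/min → 75% of 800 mg = 600 mg.
Total = 54 + 600 = 654 mg.

655 mg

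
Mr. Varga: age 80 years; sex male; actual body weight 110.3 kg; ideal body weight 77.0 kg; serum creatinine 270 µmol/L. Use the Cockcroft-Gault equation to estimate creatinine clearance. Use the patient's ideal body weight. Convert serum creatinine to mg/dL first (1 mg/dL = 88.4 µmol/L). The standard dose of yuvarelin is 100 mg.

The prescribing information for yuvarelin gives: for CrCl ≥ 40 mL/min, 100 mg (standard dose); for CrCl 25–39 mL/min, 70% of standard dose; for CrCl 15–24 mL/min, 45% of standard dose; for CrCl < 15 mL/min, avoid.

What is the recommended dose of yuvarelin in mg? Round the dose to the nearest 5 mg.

45 mg

SCr = 270 / 88.4 = 3.054 mg/dL
CrCl = (140 − 80) × 77 / (72 × 3.054) = 4620.0 / 219.89 ≈ 21.0 mL/min
CrCl ≈ 21 mL/min → bracket 15–24 mL/min.
45% of 100 mg = 45 mg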